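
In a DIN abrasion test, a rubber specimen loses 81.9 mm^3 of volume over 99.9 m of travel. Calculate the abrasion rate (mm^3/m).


Rate = volume_loss / distance
= 81.9 / 99.9
= 0.82 mm^3/m

0.82 mm^3/m


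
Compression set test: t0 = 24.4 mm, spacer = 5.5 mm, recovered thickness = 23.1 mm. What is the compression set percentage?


CS = (t0 - recovered) / (t0 - ts) * 100
= (24.4 - 23.1) / (24.4 - 5.5) * 100
= 1.3 / 18.9 * 100
= 6.9%

6.9%


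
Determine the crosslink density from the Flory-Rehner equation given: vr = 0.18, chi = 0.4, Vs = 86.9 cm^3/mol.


ln(1 - vr) = ln(1 - 0.18) = -0.1985
Numerator = -((-0.1985) + 0.18 + 0.4 * 0.18^2) = 0.0055
Denominator = 86.9 * (0.18^(1/3) - 0.18/2) = 41.2446
nu = 0.0055 / 41.2446 = 1.3313e-04 mol/cm^3

1.3313e-04 mol/cm^3


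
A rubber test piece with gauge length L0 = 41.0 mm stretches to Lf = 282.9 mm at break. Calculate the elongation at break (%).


Elongation = (Lf - L0) / L0 * 100
= (282.9 - 41.0) / 41.0 * 100
= 241.9 / 41.0 * 100
= 590.0%

590.0%


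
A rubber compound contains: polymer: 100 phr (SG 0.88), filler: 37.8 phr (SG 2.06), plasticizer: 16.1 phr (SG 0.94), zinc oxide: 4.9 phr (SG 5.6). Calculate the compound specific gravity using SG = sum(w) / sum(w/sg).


Sum of weights = 158.8
Volume contributions:
  polymer: 100/0.88 = 113.6364
  filler: 37.8/2.06 = 18.3495
  plasticizer: 16.1/0.94 = 17.1277
  zinc oxide: 4.9/5.6 = 0.8750
Sum of volumes = 149.9885
SG = 158.8 / 149.9885 = 1.059

SG = 1.059


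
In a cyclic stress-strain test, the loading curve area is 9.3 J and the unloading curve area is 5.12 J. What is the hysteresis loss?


Hysteresis loss = loading - unloading
= 9.3 - 5.12
= 4.18 J

4.18 J


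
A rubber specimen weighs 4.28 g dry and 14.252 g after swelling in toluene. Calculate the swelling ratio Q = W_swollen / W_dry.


Q = W_swollen / W_dry
Q = 14.252 / 4.28
Q = 3.33

Q = 3.33


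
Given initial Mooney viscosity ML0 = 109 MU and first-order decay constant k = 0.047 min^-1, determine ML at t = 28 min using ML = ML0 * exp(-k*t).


ML = ML0 * exp(-k * t)
ML = 109 * exp(-0.047 * 28)
ML = 109 * 0.2682
ML = 29.23 MU

29.23 MU


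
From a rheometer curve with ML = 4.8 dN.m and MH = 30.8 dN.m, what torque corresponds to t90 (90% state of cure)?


M90 = ML + 0.9 * (MH - ML)
M90 = 4.8 + 0.9 * (30.8 - 4.8)
M90 = 4.8 + 0.9 * 26.0
M90 = 28.2 dN.m

28.2 dN.m


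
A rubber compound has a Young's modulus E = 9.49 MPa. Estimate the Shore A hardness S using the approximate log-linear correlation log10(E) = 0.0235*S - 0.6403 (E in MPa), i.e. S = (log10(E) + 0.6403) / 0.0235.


log10(E) = 0.0235*S - 0.6403  =>  S = (log10(E) + 0.6403) / 0.0235
log10(9.49) = 0.977266
S = (0.977266 + 0.6403) / 0.0235 = 1.617566 / 0.0235
S = 68.8

Shore A = 68.8


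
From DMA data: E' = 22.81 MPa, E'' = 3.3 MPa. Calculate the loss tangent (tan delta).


tan delta = E'' / E'
= 3.3 / 22.81
= 0.1447

tan delta = 0.1447


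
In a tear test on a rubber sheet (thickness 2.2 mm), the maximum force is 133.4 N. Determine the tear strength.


Tear strength = force / thickness
= 133.4 / 2.2
= 60.64 N/mm

60.64 N/mm


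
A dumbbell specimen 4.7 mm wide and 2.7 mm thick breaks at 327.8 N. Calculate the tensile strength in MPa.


Area = width * thickness = 4.7 * 2.7 = 12.69 mm^2
TS = force / area = 327.8 / 12.69 = 25.83 MPa

25.83 MPa


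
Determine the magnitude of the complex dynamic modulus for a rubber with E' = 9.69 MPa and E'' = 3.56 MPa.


|E*| = sqrt(E'^2 + E''^2)
= sqrt(9.69^2 + 3.56^2)
= sqrt(93.8961 + 12.6736)
= 10.323 MPa

10.323 MPa


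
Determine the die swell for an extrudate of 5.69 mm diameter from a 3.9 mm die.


Die swell ratio = D_extrudate / D_die
= 5.69 / 3.9
= 1.459

Die swell = 1.459


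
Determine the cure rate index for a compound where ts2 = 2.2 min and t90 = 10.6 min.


CRI = 100 / (t90 - ts2)
= 100 / (10.6 - 2.2)
= 100 / 8.4
= 11.9 min^-1

11.9 min^-1


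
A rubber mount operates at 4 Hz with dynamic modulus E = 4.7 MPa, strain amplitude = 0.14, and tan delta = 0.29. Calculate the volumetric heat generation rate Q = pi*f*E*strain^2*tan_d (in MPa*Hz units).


Q = pi * f * E * strain^2 * tan_d
= pi * 4 * 4.7 * 0.14^2 * 0.29
= pi * 4 * 4.7 * 0.0196 * 0.29
= 0.3357

Q = 0.3357


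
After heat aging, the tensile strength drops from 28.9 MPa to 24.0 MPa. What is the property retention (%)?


Retention = aged / original * 100
= 24.0 / 28.9 * 100
= 83.0%

83.0%


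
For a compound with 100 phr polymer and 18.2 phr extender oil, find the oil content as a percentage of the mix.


Oil % = oil / (100 + oil) * 100
= 18.2 / (100 + 18.2) * 100
= 18.2 / 118.2 * 100
= 15.4%

15.4%


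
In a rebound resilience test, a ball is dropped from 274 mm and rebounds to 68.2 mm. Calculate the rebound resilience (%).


Resilience = h_rebound / h_drop * 100
= 68.2 / 274 * 100
= 24.9%

24.9%


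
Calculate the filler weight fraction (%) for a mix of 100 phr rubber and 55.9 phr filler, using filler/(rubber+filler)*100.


Filler % = filler / (rubber + filler) * 100
= 55.9 / (100 + 55.9) * 100
= 55.9 / 155.9 * 100
= 35.86%

35.86%


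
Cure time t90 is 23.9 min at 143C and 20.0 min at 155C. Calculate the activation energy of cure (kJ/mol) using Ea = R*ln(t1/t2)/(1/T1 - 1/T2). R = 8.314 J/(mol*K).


T1 = 416.15 K, T2 = 428.15 K
1/T1 - 1/T2 = 6.7350e-05
ln(t1/t2) = ln(23.9/20.0) = 0.1781
Ea = 8.314 * 0.1781 / 6.7350e-05 = 21991.3124 J/mol
Ea = 21.99 kJ/mol

21.99 kJ/mol


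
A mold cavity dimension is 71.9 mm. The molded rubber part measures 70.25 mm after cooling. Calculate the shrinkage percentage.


Shrinkage = (mold - part) / mold * 100
= (71.9 - 70.25) / 71.9 * 100
= 1.65 / 71.9 * 100
= 2.29%

2.29%


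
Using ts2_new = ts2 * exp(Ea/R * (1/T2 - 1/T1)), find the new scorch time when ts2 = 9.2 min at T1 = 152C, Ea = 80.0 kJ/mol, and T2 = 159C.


Convert temperatures: T1 = 152 + 273.15 = 425.15 K, T2 = 159 + 273.15 = 432.15 K
ts2_new = 9.2 * exp(80000 / 8.314 * (1/432.15 - 1/425.15))
1/T2 - 1/T1 = -3.8100e-05
ts2_new = 6.38 min

6.38 min


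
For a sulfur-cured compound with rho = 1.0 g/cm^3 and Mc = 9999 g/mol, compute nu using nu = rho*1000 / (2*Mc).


nu = rho * 1000 / (2 * Mc)
nu = 1.0 * 1000 / (2 * 9999)
nu = 1000.0 / 19998
nu = 0.0500 mol/L

0.0500 mol/L


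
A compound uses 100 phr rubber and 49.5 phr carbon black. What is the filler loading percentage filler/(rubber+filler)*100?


Filler % = filler / (rubber + filler) * 100
= 49.5 / (100 + 49.5) * 100
= 49.5 / 149.5 * 100
= 33.11%

33.11%


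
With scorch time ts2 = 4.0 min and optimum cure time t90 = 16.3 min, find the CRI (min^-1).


CRI = 100 / (t90 - ts2)
= 100 / (16.3 - 4.0)
= 100 / 12.3
= 8.13 min^-1

8.13 min^-1


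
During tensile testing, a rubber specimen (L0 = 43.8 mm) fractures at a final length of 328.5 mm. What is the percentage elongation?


Elongation = (Lf - L0) / L0 * 100
= (328.5 - 43.8) / 43.8 * 100
= 284.7 / 43.8 * 100
= 650.0%

650.0%


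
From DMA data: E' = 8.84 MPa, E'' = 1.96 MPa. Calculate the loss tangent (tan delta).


tan delta = E'' / E'
= 1.96 / 8.84
= 0.2217

tan delta = 0.2217


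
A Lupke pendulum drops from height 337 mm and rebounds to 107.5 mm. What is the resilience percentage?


Resilience = h_rebound / h_drop * 100
= 107.5 / 337 * 100
= 31.9%

31.9%


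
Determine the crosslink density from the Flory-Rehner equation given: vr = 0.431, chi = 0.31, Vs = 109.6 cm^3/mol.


ln(1 - vr) = ln(1 - 0.431) = -0.5639
Numerator = -((-0.5639) + 0.431 + 0.31 * 0.431^2) = 0.0753
Denominator = 109.6 * (0.431^(1/3) - 0.431/2) = 59.1696
nu = 0.0753 / 59.1696 = 0.0013 mol/cm^3

0.0013 mol/cm^3


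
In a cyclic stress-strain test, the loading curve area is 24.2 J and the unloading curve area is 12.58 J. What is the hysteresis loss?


Hysteresis loss = loading - unloading
= 24.2 - 12.58
= 11.62 J

11.62 J


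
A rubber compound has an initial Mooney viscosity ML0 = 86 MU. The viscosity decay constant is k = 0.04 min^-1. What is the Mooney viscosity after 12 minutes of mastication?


ML = ML0 * exp(-k * t)
ML = 86 * exp(-0.04 * 12)
ML = 86 * 0.6188
ML = 53.22 MU

53.22 MU


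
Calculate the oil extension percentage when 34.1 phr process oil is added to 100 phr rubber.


Oil % = oil / (100 + oil) * 100
= 34.1 / (100 + 34.1) * 100
= 34.1 / 134.1 * 100
= 25.43%

25.43%


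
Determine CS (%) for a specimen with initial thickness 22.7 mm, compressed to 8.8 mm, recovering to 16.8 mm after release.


CS = (t0 - recovered) / (t0 - ts) * 100
= (22.7 - 16.8) / (22.7 - 8.8) * 100
= 5.9 / 13.9 * 100
= 42.4%

42.4%


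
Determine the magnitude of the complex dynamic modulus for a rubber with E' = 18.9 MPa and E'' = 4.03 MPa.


|E*| = sqrt(E'^2 + E''^2)
= sqrt(18.9^2 + 4.03^2)
= sqrt(357.2100 + 16.2409)
= 19.325 MPa

19.325 MPa


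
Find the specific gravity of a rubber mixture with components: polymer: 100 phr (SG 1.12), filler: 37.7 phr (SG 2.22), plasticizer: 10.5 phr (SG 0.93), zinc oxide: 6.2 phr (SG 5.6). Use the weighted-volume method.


Sum of weights = 154.4
Volume contributions:
  polymer: 100/1.12 = 89.2857
  filler: 37.7/2.22 = 16.9820
  plasticizer: 10.5/0.93 = 11.2903
  zinc oxide: 6.2/5.6 = 1.1071
Sum of volumes = 118.6652
SG = 154.4 / 118.6652 = 1.301

SG = 1.301


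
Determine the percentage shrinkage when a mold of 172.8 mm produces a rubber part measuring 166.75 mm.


Shrinkage = (mold - part) / mold * 100
= (172.8 - 166.75) / 172.8 * 100
= 6.05 / 172.8 * 100
= 3.5%

3.5%


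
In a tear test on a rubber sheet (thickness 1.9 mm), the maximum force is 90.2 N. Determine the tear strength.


Tear strength = force / thickness
= 90.2 / 1.9
= 47.47 N/mm

47.47 N/mm


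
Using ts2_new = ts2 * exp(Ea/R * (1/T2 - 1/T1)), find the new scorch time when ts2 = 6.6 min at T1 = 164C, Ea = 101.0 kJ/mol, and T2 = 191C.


Convert temperatures: T1 = 164 + 273.15 = 437.15 K, T2 = 191 + 273.15 = 464.15 K
ts2_new = 6.6 * exp(101000 / 8.314 * (1/464.15 - 1/437.15))
1/T2 - 1/T1 = -1.3307e-04
ts2_new = 1.31 min

1.31 min


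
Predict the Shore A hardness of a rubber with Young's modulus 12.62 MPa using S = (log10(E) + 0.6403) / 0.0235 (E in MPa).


log10(E) = 0.0235*S - 0.6403  =>  S = (log10(E) + 0.6403) / 0.0235
log10(12.62) = 1.101059
S = (1.101059 + 0.6403) / 0.0235 = 1.741359 / 0.0235
S = 74.1

Shore A = 74.1


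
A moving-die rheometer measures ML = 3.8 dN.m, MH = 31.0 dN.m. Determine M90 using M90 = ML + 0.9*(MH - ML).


M90 = ML + 0.9 * (MH - ML)
M90 = 3.8 + 0.9 * (31.0 - 3.8)
M90 = 3.8 + 0.9 * 27.2
M90 = 28.28 dN.m

28.28 dN.m


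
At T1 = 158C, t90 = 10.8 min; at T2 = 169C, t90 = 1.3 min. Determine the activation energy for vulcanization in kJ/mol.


T1 = 431.15 K, T2 = 442.15 K
1/T1 - 1/T2 = 5.7703e-05
ln(t1/t2) = ln(10.8/1.3) = 2.1172
Ea = 8.314 * 2.1172 / 5.7703e-05 = 305051.7502 J/mol
Ea = 305.05 kJ/mol

305.05 kJ/mol


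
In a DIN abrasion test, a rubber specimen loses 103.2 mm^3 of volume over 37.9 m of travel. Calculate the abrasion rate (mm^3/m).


Rate = volume_loss / distance
= 103.2 / 37.9
= 2.723 mm^3/m

2.723 mm^3/m


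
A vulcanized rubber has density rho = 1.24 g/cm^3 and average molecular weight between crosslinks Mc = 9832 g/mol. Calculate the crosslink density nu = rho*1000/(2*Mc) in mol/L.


nu = rho * 1000 / (2 * Mc)
nu = 1.24 * 1000 / (2 * 9832)
nu = 1240.0 / 19664
nu = 0.0631 mol/L

0.0631 mol/L


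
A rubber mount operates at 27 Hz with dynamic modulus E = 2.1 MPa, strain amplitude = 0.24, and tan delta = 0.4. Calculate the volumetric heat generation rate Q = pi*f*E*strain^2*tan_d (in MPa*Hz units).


Q = pi * f * E * strain^2 * tan_d
= pi * 27 * 2.1 * 0.24^2 * 0.4
= pi * 27 * 2.1 * 0.0576 * 0.4
= 4.1041

Q = 4.1041


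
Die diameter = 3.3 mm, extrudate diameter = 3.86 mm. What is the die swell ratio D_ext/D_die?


Die swell ratio = D_extrudate / D_die
= 3.86 / 3.3
= 1.17

Die swell = 1.17


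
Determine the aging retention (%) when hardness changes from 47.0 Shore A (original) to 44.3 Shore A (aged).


Retention = aged / original * 100
= 44.3 / 47.0 * 100
= 94.3%

94.3%


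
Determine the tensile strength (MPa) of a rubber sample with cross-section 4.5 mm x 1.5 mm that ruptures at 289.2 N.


Area = width * thickness = 4.5 * 1.5 = 6.75 mm^2
TS = force / area = 289.2 / 6.75 = 42.84 MPa

42.84 MPa


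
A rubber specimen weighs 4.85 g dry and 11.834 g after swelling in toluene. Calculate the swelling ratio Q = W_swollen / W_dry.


Q = W_swollen / W_dry
Q = 11.834 / 4.85
Q = 2.44

Q = 2.44


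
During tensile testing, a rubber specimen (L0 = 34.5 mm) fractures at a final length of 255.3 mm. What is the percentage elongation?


Elongation = (Lf - L0) / L0 * 100
= (255.3 - 34.5) / 34.5 * 100
= 220.8 / 34.5 * 100
= 640.0%

640.0%


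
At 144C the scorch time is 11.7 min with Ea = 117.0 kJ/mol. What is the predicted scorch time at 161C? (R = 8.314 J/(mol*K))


Convert temperatures: T1 = 144 + 273.15 = 417.15 K, T2 = 161 + 273.15 = 434.15 K
ts2_new = 11.7 * exp(117000 / 8.314 * (1/434.15 - 1/417.15))
1/T2 - 1/T1 = -9.3868e-05
ts2_new = 3.12 min

3.12 min


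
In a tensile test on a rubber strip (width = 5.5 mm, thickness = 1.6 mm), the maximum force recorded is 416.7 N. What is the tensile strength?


Area = width * thickness = 5.5 * 1.6 = 8.8 mm^2
TS = force / area = 416.7 / 8.8 = 47.35 MPa

47.35 MPa


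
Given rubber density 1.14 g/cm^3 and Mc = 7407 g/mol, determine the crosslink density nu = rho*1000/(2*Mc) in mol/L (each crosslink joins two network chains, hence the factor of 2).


nu = rho * 1000 / (2 * Mc)
nu = 1.14 * 1000 / (2 * 7407)
nu = 1140.0 / 14814
nu = 0.0770 mol/L

0.0770 mol/L


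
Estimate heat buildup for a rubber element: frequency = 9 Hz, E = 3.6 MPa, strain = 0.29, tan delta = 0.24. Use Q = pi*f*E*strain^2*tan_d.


Q = pi * f * E * strain^2 * tan_d
= pi * 9 * 3.6 * 0.29^2 * 0.24
= pi * 9 * 3.6 * 0.0841 * 0.24
= 2.0545

Q = 2.0545


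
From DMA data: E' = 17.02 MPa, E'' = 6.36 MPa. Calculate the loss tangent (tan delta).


tan delta = E'' / E'
= 6.36 / 17.02
= 0.3737

tan delta = 0.3737


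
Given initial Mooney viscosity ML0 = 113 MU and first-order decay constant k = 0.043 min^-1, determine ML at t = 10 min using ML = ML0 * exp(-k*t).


ML = ML0 * exp(-k * t)
ML = 113 * exp(-0.043 * 10)
ML = 113 * 0.6505
ML = 73.51 MU

73.51 MU


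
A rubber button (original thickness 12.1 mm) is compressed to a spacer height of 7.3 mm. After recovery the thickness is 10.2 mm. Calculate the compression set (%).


CS = (t0 - recovered) / (t0 - ts) * 100
= (12.1 - 10.2) / (12.1 - 7.3) * 100
= 1.9 / 4.8 * 100
= 39.6%

39.6%


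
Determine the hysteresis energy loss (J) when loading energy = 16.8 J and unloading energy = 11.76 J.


Hysteresis loss = loading - unloading
= 16.8 - 11.76
= 5.04 J

5.04 J


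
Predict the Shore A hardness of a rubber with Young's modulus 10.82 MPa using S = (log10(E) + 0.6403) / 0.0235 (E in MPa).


log10(E) = 0.0235*S - 0.6403  =>  S = (log10(E) + 0.6403) / 0.0235
log10(10.82) = 1.034227
S = (1.034227 + 0.6403) / 0.0235 = 1.674527 / 0.0235
S = 71.3

Shore A = 71.3


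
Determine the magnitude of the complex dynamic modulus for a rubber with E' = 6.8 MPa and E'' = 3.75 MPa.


|E*| = sqrt(E'^2 + E''^2)
= sqrt(6.8^2 + 3.75^2)
= sqrt(46.2400 + 14.0625)
= 7.765 MPa

7.765 MPa


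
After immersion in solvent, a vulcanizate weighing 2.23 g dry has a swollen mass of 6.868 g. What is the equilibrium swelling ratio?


Q = W_swollen / W_dry
Q = 6.868 / 2.23
Q = 3.08

Q = 3.08


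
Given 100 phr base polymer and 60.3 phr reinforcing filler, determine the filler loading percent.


Filler % = filler / (rubber + filler) * 100
= 60.3 / (100 + 60.3) * 100
= 60.3 / 160.3 * 100
= 37.62%

37.62%


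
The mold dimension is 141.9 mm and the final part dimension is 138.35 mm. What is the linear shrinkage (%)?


Shrinkage = (mold - part) / mold * 100
= (141.9 - 138.35) / 141.9 * 100
= 3.55 / 141.9 * 100
= 2.5%

2.5%


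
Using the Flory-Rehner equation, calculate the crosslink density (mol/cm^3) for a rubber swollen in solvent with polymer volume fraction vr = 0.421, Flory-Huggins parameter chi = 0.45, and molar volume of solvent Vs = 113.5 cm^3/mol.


ln(1 - vr) = ln(1 - 0.421) = -0.5465
Numerator = -((-0.5465) + 0.421 + 0.45 * 0.421^2) = 0.0457
Denominator = 113.5 * (0.421^(1/3) - 0.421/2) = 61.1744
nu = 0.0457 / 61.1744 = 7.4695e-04 mol/cm^3

7.4695e-04 mol/cm^3


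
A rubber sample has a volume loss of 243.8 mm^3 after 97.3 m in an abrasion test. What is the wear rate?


Rate = volume_loss / distance
= 243.8 / 97.3
= 2.506 mm^3/m

2.506 mm^3/m


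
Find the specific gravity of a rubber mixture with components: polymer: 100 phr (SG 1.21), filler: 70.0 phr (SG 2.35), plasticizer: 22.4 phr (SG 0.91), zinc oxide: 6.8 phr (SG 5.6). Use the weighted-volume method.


Sum of weights = 199.2
Volume contributions:
  polymer: 100/1.21 = 82.6446
  filler: 70.0/2.35 = 29.7872
  plasticizer: 22.4/0.91 = 24.6154
  zinc oxide: 6.8/5.6 = 1.2143
Sum of volumes = 138.2615
SG = 199.2 / 138.2615 = 1.441

SG = 1.441


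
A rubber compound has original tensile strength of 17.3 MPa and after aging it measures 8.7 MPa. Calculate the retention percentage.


Retention = aged / original * 100
= 8.7 / 17.3 * 100
= 50.3%

50.3%


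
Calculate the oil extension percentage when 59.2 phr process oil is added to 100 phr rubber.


Oil % = oil / (100 + oil) * 100
= 59.2 / (100 + 59.2) * 100
= 59.2 / 159.2 * 100
= 37.19%

37.19%


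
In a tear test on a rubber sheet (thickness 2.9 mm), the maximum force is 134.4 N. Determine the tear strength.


Tear strength = force / thickness
= 134.4 / 2.9
= 46.34 N/mm

46.34 N/mm


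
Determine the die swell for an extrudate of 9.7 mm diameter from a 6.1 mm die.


Die swell ratio = D_extrudate / D_die
= 9.7 / 6.1
= 1.59

Die swell = 1.59


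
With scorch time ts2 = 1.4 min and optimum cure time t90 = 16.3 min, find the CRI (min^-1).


CRI = 100 / (t90 - ts2)
= 100 / (16.3 - 1.4)
= 100 / 14.9
= 6.71 min^-1

6.71 min^-1


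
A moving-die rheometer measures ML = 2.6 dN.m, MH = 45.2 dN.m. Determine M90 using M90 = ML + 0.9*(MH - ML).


M90 = ML + 0.9 * (MH - ML)
M90 = 2.6 + 0.9 * (45.2 - 2.6)
M90 = 2.6 + 0.9 * 42.6
M90 = 40.94 dN.m

40.94 dN.m


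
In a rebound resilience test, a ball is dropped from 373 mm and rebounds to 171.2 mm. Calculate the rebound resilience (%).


Resilience = h_rebound / h_drop * 100
= 171.2 / 373 * 100
= 45.9%

45.9%


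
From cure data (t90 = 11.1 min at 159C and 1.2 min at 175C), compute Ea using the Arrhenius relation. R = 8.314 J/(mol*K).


T1 = 432.15 K, T2 = 448.15 K
1/T1 - 1/T2 = 8.2616e-05
ln(t1/t2) = ln(11.1/1.2) = 2.2246
Ea = 8.314 * 2.2246 / 8.2616e-05 = 223874.4265 J/mol
Ea = 223.87 kJ/mol

223.87 kJ/mol


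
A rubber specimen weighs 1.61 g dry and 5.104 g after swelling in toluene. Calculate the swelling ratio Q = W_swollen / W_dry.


Q = W_swollen / W_dry
Q = 5.104 / 1.61
Q = 3.17

Q = 3.17


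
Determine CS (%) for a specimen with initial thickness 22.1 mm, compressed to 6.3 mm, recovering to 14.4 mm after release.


CS = (t0 - recovered) / (t0 - ts) * 100
= (22.1 - 14.4) / (22.1 - 6.3) * 100
= 7.7 / 15.8 * 100
= 48.7%

48.7%


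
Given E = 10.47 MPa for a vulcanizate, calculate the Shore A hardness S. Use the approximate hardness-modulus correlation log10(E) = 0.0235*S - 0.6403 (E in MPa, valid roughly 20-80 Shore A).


log10(E) = 0.0235*S - 0.6403  =>  S = (log10(E) + 0.6403) / 0.0235
log10(10.47) = 1.019947
S = (1.019947 + 0.6403) / 0.0235 = 1.660247 / 0.0235
S = 70.6

Shore A = 70.6


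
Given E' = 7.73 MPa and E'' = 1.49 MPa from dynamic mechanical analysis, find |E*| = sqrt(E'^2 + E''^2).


|E*| = sqrt(E'^2 + E''^2)
= sqrt(7.73^2 + 1.49^2)
= sqrt(59.7529 + 2.2201)
= 7.872 MPa

7.872 MPa


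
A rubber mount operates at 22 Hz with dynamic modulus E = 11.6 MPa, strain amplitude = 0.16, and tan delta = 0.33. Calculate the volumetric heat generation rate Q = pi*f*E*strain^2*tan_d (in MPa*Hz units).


Q = pi * f * E * strain^2 * tan_d
= pi * 22 * 11.6 * 0.16^2 * 0.33
= pi * 22 * 11.6 * 0.0256 * 0.33
= 6.7731

Q = 6.7731


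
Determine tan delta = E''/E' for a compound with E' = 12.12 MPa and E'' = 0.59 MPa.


tan delta = E'' / E'
= 0.59 / 12.12
= 0.0487

tan delta = 0.0487


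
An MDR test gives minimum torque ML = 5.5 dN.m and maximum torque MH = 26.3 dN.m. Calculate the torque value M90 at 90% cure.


M90 = ML + 0.9 * (MH - ML)
M90 = 5.5 + 0.9 * (26.3 - 5.5)
M90 = 5.5 + 0.9 * 20.8
M90 = 24.22 dN.m

24.22 dN.m


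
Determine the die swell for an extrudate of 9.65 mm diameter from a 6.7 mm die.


Die swell ratio = D_extrudate / D_die
= 9.65 / 6.7
= 1.44

Die swell = 1.44


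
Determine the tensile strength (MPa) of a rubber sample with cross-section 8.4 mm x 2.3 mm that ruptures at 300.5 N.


Area = width * thickness = 8.4 * 2.3 = 19.32 mm^2
TS = force / area = 300.5 / 19.32 = 15.55 MPa

15.55 MPa


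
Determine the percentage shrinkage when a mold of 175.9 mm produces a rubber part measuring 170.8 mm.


Shrinkage = (mold - part) / mold * 100
= (175.9 - 170.8) / 175.9 * 100
= 5.1 / 175.9 * 100
= 2.9%

2.9%


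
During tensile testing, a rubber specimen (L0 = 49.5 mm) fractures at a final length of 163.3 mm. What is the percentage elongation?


Elongation = (Lf - L0) / L0 * 100
= (163.3 - 49.5) / 49.5 * 100
= 113.8 / 49.5 * 100
= 229.9%

229.9%


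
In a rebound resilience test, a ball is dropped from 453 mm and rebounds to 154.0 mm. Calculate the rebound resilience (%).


Resilience = h_rebound / h_drop * 100
= 154.0 / 453 * 100
= 34.0%

34.0%


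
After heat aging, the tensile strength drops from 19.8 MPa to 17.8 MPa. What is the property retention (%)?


Retention = aged / original * 100
= 17.8 / 19.8 * 100
= 89.9%

89.9%


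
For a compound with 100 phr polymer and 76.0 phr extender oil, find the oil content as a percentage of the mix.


Oil % = oil / (100 + oil) * 100
= 76.0 / (100 + 76.0) * 100
= 76.0 / 176.0 * 100
= 43.18%

43.18%


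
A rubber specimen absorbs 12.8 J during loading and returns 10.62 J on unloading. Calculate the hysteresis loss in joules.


Hysteresis loss = loading - unloading
= 12.8 - 10.62
= 2.18 J

2.18 J


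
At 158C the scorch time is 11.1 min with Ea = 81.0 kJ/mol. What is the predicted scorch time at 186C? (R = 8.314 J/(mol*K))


Convert temperatures: T1 = 158 + 273.15 = 431.15 K, T2 = 186 + 273.15 = 459.15 K
ts2_new = 11.1 * exp(81000 / 8.314 * (1/459.15 - 1/431.15))
1/T2 - 1/T1 = -1.4144e-04
ts2_new = 2.8 min

2.8 min


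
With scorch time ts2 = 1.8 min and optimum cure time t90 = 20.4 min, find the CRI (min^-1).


CRI = 100 / (t90 - ts2)
= 100 / (20.4 - 1.8)
= 100 / 18.6
= 5.38 min^-1

5.38 min^-1


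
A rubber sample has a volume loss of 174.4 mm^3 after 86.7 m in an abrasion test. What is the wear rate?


Rate = volume_loss / distance
= 174.4 / 86.7
= 2.012 mm^3/m

2.012 mm^3/m


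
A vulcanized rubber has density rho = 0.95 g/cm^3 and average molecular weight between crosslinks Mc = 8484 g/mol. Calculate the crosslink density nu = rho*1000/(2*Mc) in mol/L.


nu = rho * 1000 / (2 * Mc)
nu = 0.95 * 1000 / (2 * 8484)
nu = 950.0 / 16968
nu = 0.0560 mol/L

0.0560 mol/L


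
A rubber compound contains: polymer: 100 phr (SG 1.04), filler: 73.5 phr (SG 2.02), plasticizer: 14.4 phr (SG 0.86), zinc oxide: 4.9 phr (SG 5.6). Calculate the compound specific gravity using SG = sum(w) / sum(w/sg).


Sum of weights = 192.8
Volume contributions:
  polymer: 100/1.04 = 96.1538
  filler: 73.5/2.02 = 36.3861
  plasticizer: 14.4/0.86 = 16.7442
  zinc oxide: 4.9/5.6 = 0.8750
Sum of volumes = 150.1592
SG = 192.8 / 150.1592 = 1.284

SG = 1.284


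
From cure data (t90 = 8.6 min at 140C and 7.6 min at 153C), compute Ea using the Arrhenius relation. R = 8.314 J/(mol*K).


T1 = 413.15 K, T2 = 426.15 K
1/T1 - 1/T2 = 7.3837e-05
ln(t1/t2) = ln(8.6/7.6) = 0.1236
Ea = 8.314 * 0.1236 / 7.3837e-05 = 13918.8842 J/mol
Ea = 13.92 kJ/mol

13.92 kJ/mol


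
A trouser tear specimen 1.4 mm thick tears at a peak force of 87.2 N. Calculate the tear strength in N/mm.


Tear strength = force / thickness
= 87.2 / 1.4
= 62.29 N/mm

62.29 N/mm


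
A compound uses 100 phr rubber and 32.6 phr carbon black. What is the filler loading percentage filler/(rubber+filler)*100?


Filler % = filler / (rubber + filler) * 100
= 32.6 / (100 + 32.6) * 100
= 32.6 / 132.6 * 100
= 24.59%

24.59%


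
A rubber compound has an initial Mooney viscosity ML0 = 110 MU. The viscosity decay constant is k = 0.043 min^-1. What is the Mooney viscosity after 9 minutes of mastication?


ML = ML0 * exp(-k * t)
ML = 110 * exp(-0.043 * 9)
ML = 110 * 0.6791
ML = 74.7 MU

74.7 MU


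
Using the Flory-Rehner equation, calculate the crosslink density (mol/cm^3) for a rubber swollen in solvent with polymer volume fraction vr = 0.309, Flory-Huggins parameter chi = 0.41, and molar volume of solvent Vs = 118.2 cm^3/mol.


ln(1 - vr) = ln(1 - 0.309) = -0.3696
Numerator = -((-0.3696) + 0.309 + 0.41 * 0.309^2) = 0.0215
Denominator = 118.2 * (0.309^(1/3) - 0.309/2) = 61.6486
nu = 0.0215 / 61.6486 = 3.4824e-04 mol/cm^3

3.4824e-04 mol/cm^3


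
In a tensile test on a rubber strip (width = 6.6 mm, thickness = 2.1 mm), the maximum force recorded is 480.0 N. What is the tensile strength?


Area = width * thickness = 6.6 * 2.1 = 13.86 mm^2
TS = force / area = 480.0 / 13.86 = 34.63 MPa

34.63 MPa


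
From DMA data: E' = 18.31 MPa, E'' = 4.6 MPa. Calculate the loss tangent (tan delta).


tan delta = E'' / E'
= 4.6 / 18.31
= 0.2512

tan delta = 0.2512


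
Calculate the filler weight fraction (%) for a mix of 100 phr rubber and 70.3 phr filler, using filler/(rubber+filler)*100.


Filler % = filler / (rubber + filler) * 100
= 70.3 / (100 + 70.3) * 100
= 70.3 / 170.3 * 100
= 41.28%

41.28%


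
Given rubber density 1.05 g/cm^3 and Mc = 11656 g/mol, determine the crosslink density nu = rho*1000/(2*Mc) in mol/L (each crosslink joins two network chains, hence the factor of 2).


nu = rho * 1000 / (2 * Mc)
nu = 1.05 * 1000 / (2 * 11656)
nu = 1050.0 / 23312
nu = 0.0450 mol/L

0.0450 mol/L


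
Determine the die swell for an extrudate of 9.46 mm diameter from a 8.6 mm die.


Die swell ratio = D_extrudate / D_die
= 9.46 / 8.6
= 1.1

Die swell = 1.1


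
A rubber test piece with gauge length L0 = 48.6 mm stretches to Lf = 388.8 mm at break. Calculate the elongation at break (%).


Elongation = (Lf - L0) / L0 * 100
= (388.8 - 48.6) / 48.6 * 100
= 340.2 / 48.6 * 100
= 700.0%

700.0%


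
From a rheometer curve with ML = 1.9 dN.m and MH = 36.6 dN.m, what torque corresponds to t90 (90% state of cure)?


M90 = ML + 0.9 * (MH - ML)
M90 = 1.9 + 0.9 * (36.6 - 1.9)
M90 = 1.9 + 0.9 * 34.7
M90 = 33.13 dN.m

33.13 dN.m


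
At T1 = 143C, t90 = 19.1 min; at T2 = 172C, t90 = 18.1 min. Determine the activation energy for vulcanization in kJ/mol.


T1 = 416.15 K, T2 = 445.15 K
1/T1 - 1/T2 = 1.5655e-04
ln(t1/t2) = ln(19.1/18.1) = 0.0538
Ea = 8.314 * 0.0538 / 1.5655e-04 = 2856.0118 J/mol
Ea = 2.86 kJ/mol

2.86 kJ/mol


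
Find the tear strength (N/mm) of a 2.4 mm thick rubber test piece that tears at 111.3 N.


Tear strength = force / thickness
= 111.3 / 2.4
= 46.38 N/mm

46.38 N/mm


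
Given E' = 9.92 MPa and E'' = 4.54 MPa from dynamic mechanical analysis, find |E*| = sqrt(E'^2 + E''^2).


|E*| = sqrt(E'^2 + E''^2)
= sqrt(9.92^2 + 4.54^2)
= sqrt(98.4064 + 20.6116)
= 10.91 MPa

10.91 MPa


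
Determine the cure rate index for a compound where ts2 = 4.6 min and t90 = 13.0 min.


CRI = 100 / (t90 - ts2)
= 100 / (13.0 - 4.6)
= 100 / 8.4
= 11.9 min^-1

11.9 min^-1


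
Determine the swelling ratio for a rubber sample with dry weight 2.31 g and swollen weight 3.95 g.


Q = W_swollen / W_dry
Q = 3.95 / 2.31
Q = 1.71

Q = 1.71


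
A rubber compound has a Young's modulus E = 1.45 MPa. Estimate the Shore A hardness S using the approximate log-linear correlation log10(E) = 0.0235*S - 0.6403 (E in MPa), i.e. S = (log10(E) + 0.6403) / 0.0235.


log10(E) = 0.0235*S - 0.6403  =>  S = (log10(E) + 0.6403) / 0.0235
log10(1.45) = 0.161368
S = (0.161368 + 0.6403) / 0.0235 = 0.801668 / 0.0235
S = 34.1

Shore A = 34.1


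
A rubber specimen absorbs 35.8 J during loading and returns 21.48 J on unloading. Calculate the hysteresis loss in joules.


Hysteresis loss = loading - unloading
= 35.8 - 21.48
= 14.32 J

14.32 J


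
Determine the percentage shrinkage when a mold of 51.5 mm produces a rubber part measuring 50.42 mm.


Shrinkage = (mold - part) / mold * 100
= (51.5 - 50.42) / 51.5 * 100
= 1.08 / 51.5 * 100
= 2.1%

2.1%


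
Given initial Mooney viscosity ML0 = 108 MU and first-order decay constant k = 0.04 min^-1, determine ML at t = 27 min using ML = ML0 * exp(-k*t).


ML = ML0 * exp(-k * t)
ML = 108 * exp(-0.04 * 27)
ML = 108 * 0.3396
ML = 36.68 MU

36.68 MU


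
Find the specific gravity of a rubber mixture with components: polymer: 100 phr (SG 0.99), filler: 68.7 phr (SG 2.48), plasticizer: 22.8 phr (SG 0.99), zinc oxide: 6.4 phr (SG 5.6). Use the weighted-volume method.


Sum of weights = 197.9
Volume contributions:
  polymer: 100/0.99 = 101.0101
  filler: 68.7/2.48 = 27.7016
  plasticizer: 22.8/0.99 = 23.0303
  zinc oxide: 6.4/5.6 = 1.1429
Sum of volumes = 152.8849
SG = 197.9 / 152.8849 = 1.294

SG = 1.294


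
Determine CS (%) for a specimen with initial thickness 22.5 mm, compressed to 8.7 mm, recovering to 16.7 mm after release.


CS = (t0 - recovered) / (t0 - ts) * 100
= (22.5 - 16.7) / (22.5 - 8.7) * 100
= 5.8 / 13.8 * 100
= 42.0%

42.0%


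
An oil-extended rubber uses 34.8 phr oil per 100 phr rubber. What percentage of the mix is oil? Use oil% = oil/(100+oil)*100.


Oil % = oil / (100 + oil) * 100
= 34.8 / (100 + 34.8) * 100
= 34.8 / 134.8 * 100
= 25.82%

25.82%


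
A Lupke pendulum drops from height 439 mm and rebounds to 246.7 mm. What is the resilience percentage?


Resilience = h_rebound / h_drop * 100
= 246.7 / 439 * 100
= 56.2%

56.2%


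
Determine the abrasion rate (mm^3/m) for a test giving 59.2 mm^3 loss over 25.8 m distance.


Rate = volume_loss / distance
= 59.2 / 25.8
= 2.295 mm^3/m

2.295 mm^3/m


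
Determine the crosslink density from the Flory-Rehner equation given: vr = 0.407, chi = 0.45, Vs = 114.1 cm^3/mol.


ln(1 - vr) = ln(1 - 0.407) = -0.5226
Numerator = -((-0.5226) + 0.407 + 0.45 * 0.407^2) = 0.0410
Denominator = 114.1 * (0.407^(1/3) - 0.407/2) = 61.3378
nu = 0.0410 / 61.3378 = 6.6874e-04 mol/cm^3

6.6874e-04 mol/cm^3


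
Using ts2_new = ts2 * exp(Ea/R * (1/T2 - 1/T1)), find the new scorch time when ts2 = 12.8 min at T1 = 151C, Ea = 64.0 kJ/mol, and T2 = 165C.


Convert temperatures: T1 = 151 + 273.15 = 424.15 K, T2 = 165 + 273.15 = 438.15 K
ts2_new = 12.8 * exp(64000 / 8.314 * (1/438.15 - 1/424.15))
1/T2 - 1/T1 = -7.5333e-05
ts2_new = 7.17 min

7.17 min


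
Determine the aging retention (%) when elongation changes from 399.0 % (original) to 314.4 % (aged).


Retention = aged / original * 100
= 314.4 / 399.0 * 100
= 78.8%

78.8%


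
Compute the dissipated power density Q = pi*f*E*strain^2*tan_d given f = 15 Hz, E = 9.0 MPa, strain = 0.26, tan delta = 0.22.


Q = pi * f * E * strain^2 * tan_d
= pi * 15 * 9.0 * 0.26^2 * 0.22
= pi * 15 * 9.0 * 0.0676 * 0.22
= 6.3074

Q = 6.3074


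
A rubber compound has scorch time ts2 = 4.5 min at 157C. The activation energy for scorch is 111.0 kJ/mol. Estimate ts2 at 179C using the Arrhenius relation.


Convert temperatures: T1 = 157 + 273.15 = 430.15 K, T2 = 179 + 273.15 = 452.15 K
ts2_new = 4.5 * exp(111000 / 8.314 * (1/452.15 - 1/430.15))
1/T2 - 1/T1 = -1.1312e-04
ts2_new = 0.99 min

0.99 min


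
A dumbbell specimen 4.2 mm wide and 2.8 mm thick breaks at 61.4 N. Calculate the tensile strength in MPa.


Area = width * thickness = 4.2 * 2.8 = 11.76 mm^2
TS = force / area = 61.4 / 11.76 = 5.22 MPa

5.22 MPa


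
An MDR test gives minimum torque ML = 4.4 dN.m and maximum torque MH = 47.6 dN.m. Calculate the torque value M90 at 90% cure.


M90 = ML + 0.9 * (MH - ML)
M90 = 4.4 + 0.9 * (47.6 - 4.4)
M90 = 4.4 + 0.9 * 43.2
M90 = 43.28 dN.m

43.28 dN.m


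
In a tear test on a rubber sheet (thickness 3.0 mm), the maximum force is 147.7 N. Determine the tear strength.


Tear strength = force / thickness
= 147.7 / 3.0
= 49.23 N/mm

49.23 N/mm


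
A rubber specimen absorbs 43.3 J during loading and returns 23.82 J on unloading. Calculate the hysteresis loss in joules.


Hysteresis loss = loading - unloading
= 43.3 - 23.82
= 19.48 J

19.48 J


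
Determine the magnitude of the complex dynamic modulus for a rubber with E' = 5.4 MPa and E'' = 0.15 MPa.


|E*| = sqrt(E'^2 + E''^2)
= sqrt(5.4^2 + 0.15^2)
= sqrt(29.1600 + 0.0225)
= 5.402 MPa

5.402 MPa


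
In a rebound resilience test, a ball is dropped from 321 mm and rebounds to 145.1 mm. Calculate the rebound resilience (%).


Resilience = h_rebound / h_drop * 100
= 145.1 / 321 * 100
= 45.2%

45.2%


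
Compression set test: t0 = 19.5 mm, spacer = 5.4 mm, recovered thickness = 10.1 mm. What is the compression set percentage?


CS = (t0 - recovered) / (t0 - ts) * 100
= (19.5 - 10.1) / (19.5 - 5.4) * 100
= 9.4 / 14.1 * 100
= 66.7%

66.7%


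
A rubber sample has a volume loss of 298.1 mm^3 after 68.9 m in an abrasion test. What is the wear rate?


Rate = volume_loss / distance
= 298.1 / 68.9
= 4.327 mm^3/m

4.327 mm^3/m


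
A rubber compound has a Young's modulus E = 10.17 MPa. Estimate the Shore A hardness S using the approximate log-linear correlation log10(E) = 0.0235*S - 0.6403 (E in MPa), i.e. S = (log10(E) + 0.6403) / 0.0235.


log10(E) = 0.0235*S - 0.6403  =>  S = (log10(E) + 0.6403) / 0.0235
log10(10.17) = 1.007321
S = (1.007321 + 0.6403) / 0.0235 = 1.647621 / 0.0235
S = 70.1

Shore A = 70.1


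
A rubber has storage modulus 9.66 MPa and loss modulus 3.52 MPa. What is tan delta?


tan delta = E'' / E'
= 3.52 / 9.66
= 0.3644

tan delta = 0.3644


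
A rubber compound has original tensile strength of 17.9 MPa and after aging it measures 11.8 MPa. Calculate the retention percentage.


Retention = aged / original * 100
= 11.8 / 17.9 * 100
= 65.9%

65.9%


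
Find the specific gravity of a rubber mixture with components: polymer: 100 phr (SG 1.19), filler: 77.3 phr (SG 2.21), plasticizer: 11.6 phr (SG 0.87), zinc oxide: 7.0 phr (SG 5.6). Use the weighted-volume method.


Sum of weights = 195.9
Volume contributions:
  polymer: 100/1.19 = 84.0336
  filler: 77.3/2.21 = 34.9774
  plasticizer: 11.6/0.87 = 13.3333
  zinc oxide: 7.0/5.6 = 1.2500
Sum of volumes = 133.5943
SG = 195.9 / 133.5943 = 1.466

SG = 1.466


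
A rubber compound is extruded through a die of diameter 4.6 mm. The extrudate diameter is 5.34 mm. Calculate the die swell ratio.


Die swell ratio = D_extrudate / D_die
= 5.34 / 4.6
= 1.161

Die swell = 1.161


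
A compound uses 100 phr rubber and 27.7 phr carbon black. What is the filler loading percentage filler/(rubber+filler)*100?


Filler % = filler / (rubber + filler) * 100
= 27.7 / (100 + 27.7) * 100
= 27.7 / 127.7 * 100
= 21.69%

21.69%


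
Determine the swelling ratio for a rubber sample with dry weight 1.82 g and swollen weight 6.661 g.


Q = W_swollen / W_dry
Q = 6.661 / 1.82
Q = 3.66

Q = 3.66


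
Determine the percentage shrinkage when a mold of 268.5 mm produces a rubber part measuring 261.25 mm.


Shrinkage = (mold - part) / mold * 100
= (268.5 - 261.25) / 268.5 * 100
= 7.25 / 268.5 * 100
= 2.7%

2.7%


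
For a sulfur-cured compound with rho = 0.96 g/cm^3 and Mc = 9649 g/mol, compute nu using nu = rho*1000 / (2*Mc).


nu = rho * 1000 / (2 * Mc)
nu = 0.96 * 1000 / (2 * 9649)
nu = 960.0 / 19298
nu = 0.0497 mol/L

0.0497 mol/L


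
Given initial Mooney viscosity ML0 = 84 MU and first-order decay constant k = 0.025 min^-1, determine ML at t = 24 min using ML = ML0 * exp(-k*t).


ML = ML0 * exp(-k * t)
ML = 84 * exp(-0.025 * 24)
ML = 84 * 0.5488
ML = 46.1 MU

46.1 MU


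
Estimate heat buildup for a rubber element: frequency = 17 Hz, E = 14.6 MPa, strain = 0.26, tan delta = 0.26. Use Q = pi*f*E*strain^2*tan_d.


Q = pi * f * E * strain^2 * tan_d
= pi * 17 * 14.6 * 0.26^2 * 0.26
= pi * 17 * 14.6 * 0.0676 * 0.26
= 13.7048

Q = 13.7048


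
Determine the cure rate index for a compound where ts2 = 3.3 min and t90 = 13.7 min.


CRI = 100 / (t90 - ts2)
= 100 / (13.7 - 3.3)
= 100 / 10.4
= 9.62 min^-1

9.62 min^-1


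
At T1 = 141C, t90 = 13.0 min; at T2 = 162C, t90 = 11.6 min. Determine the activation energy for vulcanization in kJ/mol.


T1 = 414.15 K, T2 = 435.15 K
1/T1 - 1/T2 = 1.1653e-04
ln(t1/t2) = ln(13.0/11.6) = 0.1139
Ea = 8.314 * 0.1139 / 1.1653e-04 = 8129.7994 J/mol
Ea = 8.13 kJ/mol

8.13 kJ/mol


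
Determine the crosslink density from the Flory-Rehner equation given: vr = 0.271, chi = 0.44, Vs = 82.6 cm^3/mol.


ln(1 - vr) = ln(1 - 0.271) = -0.3161
Numerator = -((-0.3161) + 0.271 + 0.44 * 0.271^2) = 0.0128
Denominator = 82.6 * (0.271^(1/3) - 0.271/2) = 42.2604
nu = 0.0128 / 42.2604 = 3.0212e-04 mol/cm^3

3.0212e-04 mol/cm^3


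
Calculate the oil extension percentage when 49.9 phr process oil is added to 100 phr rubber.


Oil % = oil / (100 + oil) * 100
= 49.9 / (100 + 49.9) * 100
= 49.9 / 149.9 * 100
= 33.29%

33.29%


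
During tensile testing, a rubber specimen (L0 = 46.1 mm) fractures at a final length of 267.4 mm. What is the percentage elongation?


Elongation = (Lf - L0) / L0 * 100
= (267.4 - 46.1) / 46.1 * 100
= 221.3 / 46.1 * 100
= 480.0%

480.0%


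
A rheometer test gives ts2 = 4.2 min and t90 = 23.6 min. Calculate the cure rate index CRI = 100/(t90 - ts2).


CRI = 100 / (t90 - ts2)
= 100 / (23.6 - 4.2)
= 100 / 19.4
= 5.15 min^-1

5.15 min^-1


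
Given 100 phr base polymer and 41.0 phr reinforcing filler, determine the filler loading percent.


Filler % = filler / (rubber + filler) * 100
= 41.0 / (100 + 41.0) * 100
= 41.0 / 141.0 * 100
= 29.08%

29.08%


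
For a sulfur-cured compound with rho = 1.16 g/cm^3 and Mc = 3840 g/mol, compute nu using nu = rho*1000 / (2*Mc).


nu = rho * 1000 / (2 * Mc)
nu = 1.16 * 1000 / (2 * 3840)
nu = 1160.0 / 7680
nu = 0.1510 mol/L

0.1510 mol/L


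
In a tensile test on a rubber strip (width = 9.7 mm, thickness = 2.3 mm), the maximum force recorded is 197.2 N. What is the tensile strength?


Area = width * thickness = 9.7 * 2.3 = 22.31 mm^2
TS = force / area = 197.2 / 22.31 = 8.84 MPa

8.84 MPa


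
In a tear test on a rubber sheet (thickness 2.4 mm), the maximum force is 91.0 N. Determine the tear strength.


Tear strength = force / thickness
= 91.0 / 2.4
= 37.92 N/mm

37.92 N/mm


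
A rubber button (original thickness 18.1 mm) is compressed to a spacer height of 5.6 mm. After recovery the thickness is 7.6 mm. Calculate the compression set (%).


CS = (t0 - recovered) / (t0 - ts) * 100
= (18.1 - 7.6) / (18.1 - 5.6) * 100
= 10.5 / 12.5 * 100
= 84.0%

84.0%


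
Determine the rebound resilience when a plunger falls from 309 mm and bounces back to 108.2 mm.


Resilience = h_rebound / h_drop * 100
= 108.2 / 309 * 100
= 35.0%

35.0%


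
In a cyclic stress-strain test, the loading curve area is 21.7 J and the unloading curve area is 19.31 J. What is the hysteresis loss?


Hysteresis loss = loading - unloading
= 21.7 - 19.31
= 2.39 J

2.39 J


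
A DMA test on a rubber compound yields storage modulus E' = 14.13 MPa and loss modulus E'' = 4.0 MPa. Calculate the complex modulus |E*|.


|E*| = sqrt(E'^2 + E''^2)
= sqrt(14.13^2 + 4.0^2)
= sqrt(199.6569 + 16.0000)
= 14.685 MPa

14.685 MPa
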